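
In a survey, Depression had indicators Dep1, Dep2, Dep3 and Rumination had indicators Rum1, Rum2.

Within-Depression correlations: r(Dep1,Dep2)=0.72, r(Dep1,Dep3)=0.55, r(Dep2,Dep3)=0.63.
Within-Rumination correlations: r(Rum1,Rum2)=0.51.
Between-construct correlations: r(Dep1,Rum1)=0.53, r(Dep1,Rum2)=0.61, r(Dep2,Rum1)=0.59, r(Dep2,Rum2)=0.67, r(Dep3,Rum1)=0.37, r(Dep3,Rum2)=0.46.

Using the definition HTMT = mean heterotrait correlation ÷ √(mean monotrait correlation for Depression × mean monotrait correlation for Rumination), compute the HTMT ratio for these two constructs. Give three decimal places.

Mean between = 3.23/6 = 0.5383.
Mean within-Dep = 1.90/3 = 0.6333; mean within-Rum = 0.51/1 = 0.5100.
Geometric mean = √(0.6333 × 0.5100) = 0.5683.
HTMT = 0.5383 / 0.5683 = 0.947.

0.947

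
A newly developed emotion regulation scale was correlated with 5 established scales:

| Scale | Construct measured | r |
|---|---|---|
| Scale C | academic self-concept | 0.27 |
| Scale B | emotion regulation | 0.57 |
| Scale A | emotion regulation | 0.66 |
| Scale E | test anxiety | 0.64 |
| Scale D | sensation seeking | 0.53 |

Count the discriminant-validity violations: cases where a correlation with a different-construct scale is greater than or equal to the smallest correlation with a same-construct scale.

1

Convergent (same construct = emotion regulation): Scale B, Scale A.
Smallest convergent = 0.57. Discriminant values: 0.27, 0.64, 0.53; count ≥ 0.57 → 1.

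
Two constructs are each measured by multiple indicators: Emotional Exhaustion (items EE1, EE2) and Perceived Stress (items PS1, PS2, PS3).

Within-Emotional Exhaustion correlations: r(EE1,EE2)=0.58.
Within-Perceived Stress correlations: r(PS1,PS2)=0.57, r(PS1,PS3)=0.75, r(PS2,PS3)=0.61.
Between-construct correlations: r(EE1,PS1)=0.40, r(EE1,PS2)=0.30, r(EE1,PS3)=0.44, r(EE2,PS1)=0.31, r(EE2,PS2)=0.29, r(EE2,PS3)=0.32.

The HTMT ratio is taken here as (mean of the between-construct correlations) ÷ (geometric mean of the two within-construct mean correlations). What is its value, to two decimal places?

0.56

Mean heterotrait r = 2.06/6 = 0.3433.
Mean within-EE = 0.58/1 = 0.5800; mean within-PS = 1.93/3 = 0.6433.
Geometric mean = √(0.5800 × 0.6433) = 0.6108.
HTMT = 0.3433 / 0.6108 = 0.56.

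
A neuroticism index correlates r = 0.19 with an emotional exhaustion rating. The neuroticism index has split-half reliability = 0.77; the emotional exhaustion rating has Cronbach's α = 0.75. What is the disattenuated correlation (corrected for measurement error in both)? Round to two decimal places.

r_true = r_obs / √(r_xx · r_yy) = 0.19 / √(0.77 × 0.75) = 0.19 / √0.5775 = 0.19 / 0.7599 ≈ 0.25.

0.25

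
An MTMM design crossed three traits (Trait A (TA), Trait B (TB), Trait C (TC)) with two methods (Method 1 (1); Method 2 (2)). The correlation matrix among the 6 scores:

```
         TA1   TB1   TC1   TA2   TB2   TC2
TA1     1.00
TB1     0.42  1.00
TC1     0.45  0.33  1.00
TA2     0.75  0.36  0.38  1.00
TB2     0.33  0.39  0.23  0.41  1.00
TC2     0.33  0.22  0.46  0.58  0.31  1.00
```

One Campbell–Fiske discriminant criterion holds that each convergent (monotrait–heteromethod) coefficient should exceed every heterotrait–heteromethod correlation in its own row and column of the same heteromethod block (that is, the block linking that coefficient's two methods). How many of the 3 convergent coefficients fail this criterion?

Each convergent coefficient versus the relevant comparison correlations:
TA (methods 1·2): 0.75 vs {0.33, 0.36, 0.33, 0.38} → pass.
TB (methods 1·2): 0.39 vs {0.36, 0.33, 0.22, 0.23} → pass.
TC (methods 1·2): 0.46 vs {0.38, 0.33, 0.23, 0.22} → pass.
0 of 3 fail.

0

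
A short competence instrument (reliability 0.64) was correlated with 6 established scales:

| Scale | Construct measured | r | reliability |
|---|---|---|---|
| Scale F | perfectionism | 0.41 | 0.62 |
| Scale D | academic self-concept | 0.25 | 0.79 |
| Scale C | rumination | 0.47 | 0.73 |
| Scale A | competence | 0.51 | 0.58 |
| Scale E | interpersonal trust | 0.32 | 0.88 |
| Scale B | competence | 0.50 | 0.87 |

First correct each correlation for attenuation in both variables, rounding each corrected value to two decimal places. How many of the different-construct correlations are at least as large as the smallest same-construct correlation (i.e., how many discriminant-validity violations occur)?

Disattenuated r (r / √(r_scale · r_new)):
  Scale F (disc): 0.41 / √(0.62·0.64) = 0.65
  Scale D (disc): 0.25 / √(0.79·0.64) = 0.35
  Scale C (disc): 0.47 / √(0.73·0.64) = 0.69
  Scale A (conv): 0.51 / √(0.58·0.64) = 0.84
  Scale E (disc): 0.32 / √(0.88·0.64) = 0.43
  Scale B (conv): 0.50 / √(0.87·0.64) = 0.67
Smallest convergent = 0.67. Discriminant values: 0.65, 0.35, 0.69, 0.43; count ≥ 0.67 → 1.

1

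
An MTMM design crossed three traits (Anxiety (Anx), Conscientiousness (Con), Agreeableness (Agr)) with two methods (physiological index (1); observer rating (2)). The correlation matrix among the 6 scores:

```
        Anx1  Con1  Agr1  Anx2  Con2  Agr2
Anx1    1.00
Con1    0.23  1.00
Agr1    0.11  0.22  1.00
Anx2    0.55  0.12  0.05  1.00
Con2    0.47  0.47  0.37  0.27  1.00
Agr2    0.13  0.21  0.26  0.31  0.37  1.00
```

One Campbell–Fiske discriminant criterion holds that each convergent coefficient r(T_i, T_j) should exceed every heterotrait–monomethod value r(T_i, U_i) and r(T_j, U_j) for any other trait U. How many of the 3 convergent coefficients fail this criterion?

1

Each convergent coefficient versus the relevant comparison correlations:
Anx (methods 1·2): 0.55 vs {0.23, 0.27, 0.11, 0.31} → pass.
Con (methods 1·2): 0.47 vs {0.23, 0.27, 0.22, 0.37} → pass.
Agr (methods 1·2): 0.26 vs {0.11, 0.31, 0.22, 0.37} → fail.
1 of 3 fail.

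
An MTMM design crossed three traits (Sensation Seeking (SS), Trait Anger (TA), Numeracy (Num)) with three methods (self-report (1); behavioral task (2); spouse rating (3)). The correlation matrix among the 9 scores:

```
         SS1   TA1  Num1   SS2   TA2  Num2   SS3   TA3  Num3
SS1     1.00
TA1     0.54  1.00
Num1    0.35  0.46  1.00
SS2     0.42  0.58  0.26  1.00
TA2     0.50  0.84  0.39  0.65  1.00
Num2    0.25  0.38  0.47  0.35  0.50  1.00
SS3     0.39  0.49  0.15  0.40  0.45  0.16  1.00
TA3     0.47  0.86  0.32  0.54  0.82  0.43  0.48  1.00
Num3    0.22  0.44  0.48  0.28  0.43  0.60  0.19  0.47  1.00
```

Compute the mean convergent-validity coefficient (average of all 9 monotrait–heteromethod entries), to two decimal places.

Convergent values: 0.42, 0.39, 0.40, 0.84, 0.86, 0.82, 0.47, 0.48, 0.60; mean = 5.28/9 = 0.59.

0.59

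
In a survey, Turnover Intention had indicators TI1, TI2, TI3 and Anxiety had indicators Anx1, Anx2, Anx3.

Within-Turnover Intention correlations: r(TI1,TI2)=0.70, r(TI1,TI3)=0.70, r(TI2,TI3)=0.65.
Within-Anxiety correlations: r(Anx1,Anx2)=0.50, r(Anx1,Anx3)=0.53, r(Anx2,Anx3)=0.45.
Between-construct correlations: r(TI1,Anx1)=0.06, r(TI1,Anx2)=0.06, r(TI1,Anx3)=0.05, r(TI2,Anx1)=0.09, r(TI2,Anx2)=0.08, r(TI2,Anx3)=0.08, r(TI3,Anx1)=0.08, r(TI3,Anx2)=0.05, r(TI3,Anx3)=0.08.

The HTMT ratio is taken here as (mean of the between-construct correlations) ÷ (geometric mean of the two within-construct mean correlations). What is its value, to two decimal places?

0.12

Between-construct mean = 0.63/9 = 0.0700.
Mean within-TI = 2.05/3 = 0.6833; mean within-Anx = 1.48/3 = 0.4933.
Geometric mean = √(0.6833 × 0.4933) = 0.5806.
HTMT = 0.0700 / 0.5806 = 0.12.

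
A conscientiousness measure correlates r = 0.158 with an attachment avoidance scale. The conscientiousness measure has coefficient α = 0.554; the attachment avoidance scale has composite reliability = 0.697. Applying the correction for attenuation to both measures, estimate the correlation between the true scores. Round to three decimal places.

0.254

r_true = r_obs / √(r_xx · r_yy) = 0.158 / √(0.554 × 0.697) = 0.158 / √0.386138 = 0.158 / 0.6214 ≈ 0.254.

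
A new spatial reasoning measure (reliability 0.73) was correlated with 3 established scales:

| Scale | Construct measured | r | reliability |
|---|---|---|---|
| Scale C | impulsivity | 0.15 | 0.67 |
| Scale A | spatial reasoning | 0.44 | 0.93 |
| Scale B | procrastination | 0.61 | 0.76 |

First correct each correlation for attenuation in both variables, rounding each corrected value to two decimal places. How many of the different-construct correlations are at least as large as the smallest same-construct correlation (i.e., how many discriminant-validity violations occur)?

Disattenuated r (r / √(r_scale · r_new)):
  Scale C (disc): 0.15 / √(0.67·0.73) = 0.21
  Scale A (conv): 0.44 / √(0.93·0.73) = 0.53
  Scale B (disc): 0.61 / √(0.76·0.73) = 0.82
Smallest convergent = 0.53. Discriminant values: 0.21, 0.82; count ≥ 0.53 → 1.

1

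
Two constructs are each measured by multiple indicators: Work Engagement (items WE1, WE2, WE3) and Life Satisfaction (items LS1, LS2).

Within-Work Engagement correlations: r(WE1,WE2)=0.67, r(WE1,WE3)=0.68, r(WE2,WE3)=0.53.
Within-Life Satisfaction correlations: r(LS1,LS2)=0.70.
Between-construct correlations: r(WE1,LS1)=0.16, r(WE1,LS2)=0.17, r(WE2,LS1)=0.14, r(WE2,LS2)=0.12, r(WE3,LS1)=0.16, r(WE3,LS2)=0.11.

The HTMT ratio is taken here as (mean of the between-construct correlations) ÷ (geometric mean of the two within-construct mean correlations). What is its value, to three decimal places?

0.216

Mean between = 0.86/6 = 0.1433.
Mean within-WE = 1.88/3 = 0.6267; mean within-LS = 0.70/1 = 0.7000.
Geometric mean = √(0.6267 × 0.7000) = 0.6623.
HTMT = 0.1433 / 0.6623 = 0.216.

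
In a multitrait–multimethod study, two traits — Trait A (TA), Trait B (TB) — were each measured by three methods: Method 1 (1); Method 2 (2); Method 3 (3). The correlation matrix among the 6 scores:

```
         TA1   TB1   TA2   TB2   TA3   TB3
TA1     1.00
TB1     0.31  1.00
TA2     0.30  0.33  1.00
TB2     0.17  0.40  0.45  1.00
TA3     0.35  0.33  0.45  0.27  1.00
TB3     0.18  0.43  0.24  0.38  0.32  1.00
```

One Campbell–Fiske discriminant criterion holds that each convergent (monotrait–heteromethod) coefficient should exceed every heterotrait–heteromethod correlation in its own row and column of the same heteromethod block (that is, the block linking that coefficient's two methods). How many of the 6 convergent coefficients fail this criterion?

1

Convergent coefficients and their comparison sets:
TA (methods 1·2): 0.30 vs {0.17, 0.33} → fail.
TA (methods 1·3): 0.35 vs {0.18, 0.33} → pass.
TA (methods 2·3): 0.45 vs {0.24, 0.27} → pass.
TB (methods 1·2): 0.40 vs {0.33, 0.17} → pass.
TB (methods 1·3): 0.43 vs {0.33, 0.18} → pass.
TB (methods 2·3): 0.38 vs {0.27, 0.24} → pass.
1 of 6 fail.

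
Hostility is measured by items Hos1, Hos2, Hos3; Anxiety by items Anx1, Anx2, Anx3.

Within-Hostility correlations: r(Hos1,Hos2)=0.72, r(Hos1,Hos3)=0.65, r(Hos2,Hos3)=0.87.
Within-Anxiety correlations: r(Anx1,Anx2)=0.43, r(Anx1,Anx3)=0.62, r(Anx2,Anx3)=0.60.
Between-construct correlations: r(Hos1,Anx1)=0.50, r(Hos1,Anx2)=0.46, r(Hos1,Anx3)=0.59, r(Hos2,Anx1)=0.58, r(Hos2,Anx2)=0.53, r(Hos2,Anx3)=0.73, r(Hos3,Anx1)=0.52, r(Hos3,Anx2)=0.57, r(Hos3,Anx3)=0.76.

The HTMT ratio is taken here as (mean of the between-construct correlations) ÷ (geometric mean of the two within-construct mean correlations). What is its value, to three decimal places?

Mean heterotrait r = 5.24/9 = 0.5822.
Mean within-Hos = 2.24/3 = 0.7467; mean within-Anx = 1.65/3 = 0.5500.
Geometric mean = √(0.7467 × 0.5500) = 0.6408.
HTMT = 0.5822 / 0.6408 = 0.909.

0.909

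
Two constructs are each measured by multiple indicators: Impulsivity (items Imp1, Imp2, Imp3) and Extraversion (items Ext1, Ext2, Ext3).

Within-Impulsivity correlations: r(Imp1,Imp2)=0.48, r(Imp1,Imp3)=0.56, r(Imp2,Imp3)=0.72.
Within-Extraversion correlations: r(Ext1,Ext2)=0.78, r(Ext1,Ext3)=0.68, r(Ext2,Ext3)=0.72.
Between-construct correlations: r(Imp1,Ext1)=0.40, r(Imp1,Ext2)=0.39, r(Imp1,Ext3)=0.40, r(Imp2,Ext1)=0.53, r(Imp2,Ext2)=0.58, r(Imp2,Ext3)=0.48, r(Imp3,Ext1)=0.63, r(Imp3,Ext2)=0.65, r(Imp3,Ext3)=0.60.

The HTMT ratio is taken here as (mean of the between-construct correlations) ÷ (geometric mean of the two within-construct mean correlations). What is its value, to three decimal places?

0.793

Mean heterotrait r = 4.66/9 = 0.5178.
Mean within-Imp = 1.76/3 = 0.5867; mean within-Ext = 2.18/3 = 0.7267.
Geometric mean = √(0.5867 × 0.7267) = 0.6530.
HTMT = 0.5178 / 0.6530 = 0.793.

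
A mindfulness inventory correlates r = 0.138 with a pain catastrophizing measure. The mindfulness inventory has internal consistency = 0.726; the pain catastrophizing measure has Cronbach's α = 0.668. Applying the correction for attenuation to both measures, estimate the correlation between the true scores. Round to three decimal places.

0.198

r_true = r_obs / √(r_xx · r_yy) = 0.138 / √(0.726 × 0.668) = 0.138 / √0.484968 = 0.138 / 0.6964 ≈ 0.198.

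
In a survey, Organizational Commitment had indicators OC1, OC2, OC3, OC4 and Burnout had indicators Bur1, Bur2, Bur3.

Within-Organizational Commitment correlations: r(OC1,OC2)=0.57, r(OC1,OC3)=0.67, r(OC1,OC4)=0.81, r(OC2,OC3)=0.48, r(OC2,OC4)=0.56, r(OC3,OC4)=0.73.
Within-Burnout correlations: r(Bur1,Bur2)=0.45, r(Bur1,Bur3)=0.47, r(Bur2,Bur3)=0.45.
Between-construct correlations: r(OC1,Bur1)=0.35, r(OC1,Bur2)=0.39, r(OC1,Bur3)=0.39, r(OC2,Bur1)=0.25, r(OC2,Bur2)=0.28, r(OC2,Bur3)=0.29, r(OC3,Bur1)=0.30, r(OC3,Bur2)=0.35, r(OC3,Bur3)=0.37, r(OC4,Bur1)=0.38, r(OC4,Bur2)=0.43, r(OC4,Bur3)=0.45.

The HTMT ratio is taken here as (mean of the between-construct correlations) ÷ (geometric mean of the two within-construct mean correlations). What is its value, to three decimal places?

0.654

Mean heterotrait r = 4.23/12 = 0.3525.
Mean within-OC = 3.82/6 = 0.6367; mean within-Bur = 1.37/3 = 0.4567.
Geometric mean = √(0.6367 × 0.4567) = 0.5392.
HTMT = 0.3525 / 0.5392 = 0.654.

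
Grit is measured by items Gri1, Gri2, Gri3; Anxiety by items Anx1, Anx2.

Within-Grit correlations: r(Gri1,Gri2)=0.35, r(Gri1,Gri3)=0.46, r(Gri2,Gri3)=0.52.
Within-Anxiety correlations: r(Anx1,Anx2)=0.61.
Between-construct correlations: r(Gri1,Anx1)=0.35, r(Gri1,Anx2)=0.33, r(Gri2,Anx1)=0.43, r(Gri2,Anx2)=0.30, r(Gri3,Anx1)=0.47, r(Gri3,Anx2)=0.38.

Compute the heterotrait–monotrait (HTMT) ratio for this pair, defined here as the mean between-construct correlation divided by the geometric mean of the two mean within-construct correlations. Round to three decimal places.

0.724

Between-construct mean = 2.26/6 = 0.3767.
Mean within-Gri = 1.33/3 = 0.4433; mean within-Anx = 0.61/1 = 0.6100.
Geometric mean = √(0.4433 × 0.6100) = 0.5200.
HTMT = 0.3767 / 0.5200 = 0.724.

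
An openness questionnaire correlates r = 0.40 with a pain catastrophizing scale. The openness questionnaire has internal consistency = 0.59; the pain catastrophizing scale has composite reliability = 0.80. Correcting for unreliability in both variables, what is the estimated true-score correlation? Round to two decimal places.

0.58

r_true = r_obs / √(r_xx · r_yy) = 0.40 / √(0.59 × 0.80) = 0.40 / √0.4720 = 0.40 / 0.6870 ≈ 0.58.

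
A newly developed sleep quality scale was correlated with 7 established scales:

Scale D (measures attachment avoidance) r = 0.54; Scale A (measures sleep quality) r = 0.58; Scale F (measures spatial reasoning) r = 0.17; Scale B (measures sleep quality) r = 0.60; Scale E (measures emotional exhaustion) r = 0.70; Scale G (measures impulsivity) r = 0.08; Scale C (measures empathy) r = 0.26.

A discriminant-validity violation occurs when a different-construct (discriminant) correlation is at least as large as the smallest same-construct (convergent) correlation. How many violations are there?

Convergent (same construct = sleep quality): Scale A, Scale B.
Smallest convergent = 0.58. Discriminant values: 0.54, 0.17, 0.70, 0.08, 0.26; count ≥ 0.58 → 1.

1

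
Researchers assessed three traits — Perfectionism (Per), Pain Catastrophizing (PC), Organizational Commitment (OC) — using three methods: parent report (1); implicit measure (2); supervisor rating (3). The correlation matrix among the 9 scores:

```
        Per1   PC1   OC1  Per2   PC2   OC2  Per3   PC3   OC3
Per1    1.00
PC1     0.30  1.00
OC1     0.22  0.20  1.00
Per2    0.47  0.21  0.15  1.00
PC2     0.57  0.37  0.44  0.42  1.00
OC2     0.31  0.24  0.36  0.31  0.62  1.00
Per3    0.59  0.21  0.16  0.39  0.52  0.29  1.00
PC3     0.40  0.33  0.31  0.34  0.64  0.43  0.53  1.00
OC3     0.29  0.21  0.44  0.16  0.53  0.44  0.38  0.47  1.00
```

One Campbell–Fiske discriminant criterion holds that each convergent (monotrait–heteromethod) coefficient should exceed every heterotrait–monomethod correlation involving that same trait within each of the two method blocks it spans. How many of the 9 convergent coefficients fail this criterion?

Checking each validity diagonal entry against its comparison values:
Per (methods 1·2): 0.47 vs {0.30, 0.42, 0.22, 0.31} → pass.
Per (methods 1·3): 0.59 vs {0.30, 0.53, 0.22, 0.38} → pass.
Per (methods 2·3): 0.39 vs {0.42, 0.53, 0.31, 0.38} → fail.
PC (methods 1·2): 0.37 vs {0.30, 0.42, 0.20, 0.62} → fail.
PC (methods 1·3): 0.33 vs {0.30, 0.53, 0.20, 0.47} → fail.
PC (methods 2·3): 0.64 vs {0.42, 0.53, 0.62, 0.47} → pass.
OC (methods 1·2): 0.36 vs {0.22, 0.31, 0.20, 0.62} → fail.
OC (methods 1·3): 0.44 vs {0.22, 0.38, 0.20, 0.47} → fail.
OC (methods 2·3): 0.44 vs {0.31, 0.38, 0.62, 0.47} → fail.
6 of 9 fail.

6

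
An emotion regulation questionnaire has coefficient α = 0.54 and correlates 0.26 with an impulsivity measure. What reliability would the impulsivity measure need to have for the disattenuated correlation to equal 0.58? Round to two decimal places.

r_true = r_obs / √(r_xx · r_yy) ⇒ 0.58 = 0.26 / √(0.54 · r_yy).
√(0.54 · r_yy) = 0.26 / 0.58 = 0.4483; 0.54 · r_yy = 0.2010; r_yy = 0.2010 / 0.54 ≈ 0.37.

0.37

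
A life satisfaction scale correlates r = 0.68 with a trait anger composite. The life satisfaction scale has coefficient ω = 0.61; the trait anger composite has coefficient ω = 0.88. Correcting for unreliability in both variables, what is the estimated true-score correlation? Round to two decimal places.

r_true = r_obs / √(r_xx · r_yy) = 0.68 / √(0.61 × 0.88) = 0.68 / √0.5368 = 0.68 / 0.7327 ≈ 0.93.

0.93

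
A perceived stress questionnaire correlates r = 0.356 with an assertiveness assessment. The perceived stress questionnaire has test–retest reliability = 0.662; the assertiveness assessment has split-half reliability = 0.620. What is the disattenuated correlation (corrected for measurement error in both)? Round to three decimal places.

r_true = r_obs / √(r_xx · r_yy) = 0.356 / √(0.662 × 0.620) = 0.356 / √0.410440 = 0.356 / 0.6407 ≈ 0.556.

0.556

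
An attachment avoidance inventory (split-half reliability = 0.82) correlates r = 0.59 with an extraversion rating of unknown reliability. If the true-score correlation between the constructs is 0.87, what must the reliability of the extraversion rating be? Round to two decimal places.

r_true = r_obs / √(r_xx · r_yy) ⇒ 0.87 = 0.59 / √(0.82 · r_yy).
√(0.82 · r_yy) = 0.59 / 0.87 = 0.6782; 0.82 · r_yy = 0.4600; r_yy = 0.4600 / 0.82 ≈ 0.56.

0.56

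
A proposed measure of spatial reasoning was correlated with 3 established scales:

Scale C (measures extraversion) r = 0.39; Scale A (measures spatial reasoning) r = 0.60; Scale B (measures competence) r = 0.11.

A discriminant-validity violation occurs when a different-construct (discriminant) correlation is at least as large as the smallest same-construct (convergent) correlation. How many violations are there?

0

Convergent (same construct = spatial reasoning): Scale A.
Smallest convergent = 0.60. Discriminant values: 0.39, 0.11; count ≥ 0.60 → 0.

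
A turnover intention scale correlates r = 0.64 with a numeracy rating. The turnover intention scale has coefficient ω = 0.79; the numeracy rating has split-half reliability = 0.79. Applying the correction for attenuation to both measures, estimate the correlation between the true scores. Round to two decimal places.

r_true = r_obs / √(r_xx · r_yy) = 0.64 / √(0.79 × 0.79) = 0.64 / √0.6241 = 0.64 / 0.7900 ≈ 0.81.

0.81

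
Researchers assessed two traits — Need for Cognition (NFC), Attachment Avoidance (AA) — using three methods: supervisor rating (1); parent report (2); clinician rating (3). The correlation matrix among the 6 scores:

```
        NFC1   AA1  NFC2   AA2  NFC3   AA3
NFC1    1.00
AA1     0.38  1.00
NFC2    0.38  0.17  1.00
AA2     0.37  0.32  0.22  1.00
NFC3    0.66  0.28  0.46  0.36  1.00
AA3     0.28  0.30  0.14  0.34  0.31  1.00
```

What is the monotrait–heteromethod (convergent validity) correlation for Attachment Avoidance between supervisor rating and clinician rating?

0.30

Same trait (AA), different methods: r(AA1, AA3) = 0.30.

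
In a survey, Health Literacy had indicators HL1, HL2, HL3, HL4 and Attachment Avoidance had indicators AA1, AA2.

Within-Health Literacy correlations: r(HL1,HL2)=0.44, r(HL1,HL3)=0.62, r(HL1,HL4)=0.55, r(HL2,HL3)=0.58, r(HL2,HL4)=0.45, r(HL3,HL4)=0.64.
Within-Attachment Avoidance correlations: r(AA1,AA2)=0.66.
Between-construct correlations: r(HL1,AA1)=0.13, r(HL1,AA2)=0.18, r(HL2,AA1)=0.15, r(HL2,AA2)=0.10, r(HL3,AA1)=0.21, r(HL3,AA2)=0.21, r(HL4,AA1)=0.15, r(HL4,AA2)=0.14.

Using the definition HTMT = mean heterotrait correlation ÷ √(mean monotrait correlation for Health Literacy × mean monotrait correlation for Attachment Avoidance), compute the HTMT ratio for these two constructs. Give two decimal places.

Mean heterotrait r = 1.27/8 = 0.1588.
Mean within-HL = 3.28/6 = 0.5467; mean within-AA = 0.66/1 = 0.6600.
Geometric mean = √(0.5467 × 0.6600) = 0.6007.
HTMT = 0.1588 / 0.6007 = 0.26.

0.26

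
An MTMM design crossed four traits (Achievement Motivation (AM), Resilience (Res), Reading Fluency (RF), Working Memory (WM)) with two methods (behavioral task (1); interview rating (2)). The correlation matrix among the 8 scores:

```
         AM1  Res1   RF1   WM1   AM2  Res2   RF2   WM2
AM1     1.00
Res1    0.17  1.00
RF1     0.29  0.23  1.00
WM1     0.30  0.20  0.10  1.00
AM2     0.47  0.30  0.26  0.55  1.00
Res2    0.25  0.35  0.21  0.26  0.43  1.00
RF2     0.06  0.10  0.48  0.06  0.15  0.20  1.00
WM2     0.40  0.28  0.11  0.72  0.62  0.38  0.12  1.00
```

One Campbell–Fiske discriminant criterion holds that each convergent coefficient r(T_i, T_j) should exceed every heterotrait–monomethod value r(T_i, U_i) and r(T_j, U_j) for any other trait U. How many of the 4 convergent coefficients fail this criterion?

Convergent coefficients and their comparison sets:
AM (methods 1·2): 0.47 vs {0.17, 0.43, 0.29, 0.15, 0.30, 0.62} → fail.
Res (methods 1·2): 0.35 vs {0.17, 0.43, 0.23, 0.20, 0.20, 0.38} → fail.
RF (methods 1·2): 0.48 vs {0.29, 0.15, 0.23, 0.20, 0.10, 0.12} → pass.
WM (methods 1·2): 0.72 vs {0.30, 0.62, 0.20, 0.38, 0.10, 0.12} → pass.
2 of 4 fail.

2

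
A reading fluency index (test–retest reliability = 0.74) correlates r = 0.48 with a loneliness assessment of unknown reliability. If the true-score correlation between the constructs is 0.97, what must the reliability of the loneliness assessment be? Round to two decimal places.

0.33

r_true = r_obs / √(r_xx · r_yy) ⇒ 0.97 = 0.48 / √(0.74 · r_yy).
√(0.74 · r_yy) = 0.48 / 0.97 = 0.4948; 0.74 · r_yy = 0.2448; r_yy = 0.2448 / 0.74 ≈ 0.33.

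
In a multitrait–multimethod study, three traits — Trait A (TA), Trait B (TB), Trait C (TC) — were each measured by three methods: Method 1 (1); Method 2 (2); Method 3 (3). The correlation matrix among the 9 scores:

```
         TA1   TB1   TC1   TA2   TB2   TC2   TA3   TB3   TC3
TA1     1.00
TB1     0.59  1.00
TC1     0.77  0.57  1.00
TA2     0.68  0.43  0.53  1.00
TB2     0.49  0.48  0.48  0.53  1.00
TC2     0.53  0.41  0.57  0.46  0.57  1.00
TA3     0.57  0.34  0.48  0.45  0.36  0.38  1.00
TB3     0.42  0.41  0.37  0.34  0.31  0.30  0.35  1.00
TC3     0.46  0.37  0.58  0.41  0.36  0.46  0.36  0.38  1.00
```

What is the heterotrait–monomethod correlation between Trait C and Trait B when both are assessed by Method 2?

Different traits, same method: r(TC2, TB2) = 0.57.

0.57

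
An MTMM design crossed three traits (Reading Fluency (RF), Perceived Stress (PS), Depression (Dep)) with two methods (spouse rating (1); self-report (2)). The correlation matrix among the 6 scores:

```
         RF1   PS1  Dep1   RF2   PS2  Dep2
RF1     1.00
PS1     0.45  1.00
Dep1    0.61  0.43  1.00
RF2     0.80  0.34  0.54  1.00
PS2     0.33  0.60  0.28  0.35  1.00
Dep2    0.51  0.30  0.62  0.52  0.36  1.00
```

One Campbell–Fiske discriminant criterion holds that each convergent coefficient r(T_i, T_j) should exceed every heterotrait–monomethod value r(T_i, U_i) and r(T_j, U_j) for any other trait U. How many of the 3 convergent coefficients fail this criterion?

0

Checking each validity diagonal entry against its comparison values:
RF (methods 1·2): 0.80 vs {0.45, 0.35, 0.61, 0.52} → pass.
PS (methods 1·2): 0.60 vs {0.45, 0.35, 0.43, 0.36} → pass.
Dep (methods 1·2): 0.62 vs {0.61, 0.52, 0.43, 0.36} → pass.
0 of 3 fail.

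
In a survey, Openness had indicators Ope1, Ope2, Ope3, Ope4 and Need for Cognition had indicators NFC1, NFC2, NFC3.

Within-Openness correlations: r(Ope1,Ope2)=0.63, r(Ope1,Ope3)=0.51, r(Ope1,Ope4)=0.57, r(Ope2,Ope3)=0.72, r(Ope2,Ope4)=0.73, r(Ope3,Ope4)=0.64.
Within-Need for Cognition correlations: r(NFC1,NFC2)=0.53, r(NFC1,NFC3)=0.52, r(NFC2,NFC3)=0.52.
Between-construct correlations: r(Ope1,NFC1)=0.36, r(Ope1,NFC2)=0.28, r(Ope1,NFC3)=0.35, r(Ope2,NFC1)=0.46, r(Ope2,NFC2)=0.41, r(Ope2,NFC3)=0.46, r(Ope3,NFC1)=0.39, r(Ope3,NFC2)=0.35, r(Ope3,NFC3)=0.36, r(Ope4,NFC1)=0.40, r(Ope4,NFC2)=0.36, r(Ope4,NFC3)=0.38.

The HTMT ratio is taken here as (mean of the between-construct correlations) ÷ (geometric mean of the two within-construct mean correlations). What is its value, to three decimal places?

0.660

Between-construct mean = 4.56/12 = 0.3800.
Mean within-Ope = 3.80/6 = 0.6333; mean within-NFC = 1.57/3 = 0.5233.
Geometric mean = √(0.6333 × 0.5233) = 0.5757.
HTMT = 0.3800 / 0.5757 = 0.660.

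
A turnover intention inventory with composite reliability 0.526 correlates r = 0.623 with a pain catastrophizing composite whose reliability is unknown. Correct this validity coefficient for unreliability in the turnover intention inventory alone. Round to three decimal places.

0.859

Single correction: r_c = r_obs / √r_xx = 0.623 / √0.526 = 0.623 / 0.7253 ≈ 0.859.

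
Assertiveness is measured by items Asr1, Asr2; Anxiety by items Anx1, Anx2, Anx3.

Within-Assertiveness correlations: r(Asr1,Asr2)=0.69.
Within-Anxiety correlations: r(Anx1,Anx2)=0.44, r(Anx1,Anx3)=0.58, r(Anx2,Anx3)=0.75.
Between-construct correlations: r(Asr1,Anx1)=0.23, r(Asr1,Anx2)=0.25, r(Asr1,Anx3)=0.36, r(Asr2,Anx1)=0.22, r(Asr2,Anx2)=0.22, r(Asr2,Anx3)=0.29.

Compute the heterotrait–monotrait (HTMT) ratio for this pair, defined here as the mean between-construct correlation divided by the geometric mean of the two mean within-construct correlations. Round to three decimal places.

0.410

Mean heterotrait r = 1.57/6 = 0.2617.
Mean within-Asr = 0.69/1 = 0.6900; mean within-Anx = 1.77/3 = 0.5900.
Geometric mean = √(0.6900 × 0.5900) = 0.6380.
HTMT = 0.2617 / 0.6380 = 0.410.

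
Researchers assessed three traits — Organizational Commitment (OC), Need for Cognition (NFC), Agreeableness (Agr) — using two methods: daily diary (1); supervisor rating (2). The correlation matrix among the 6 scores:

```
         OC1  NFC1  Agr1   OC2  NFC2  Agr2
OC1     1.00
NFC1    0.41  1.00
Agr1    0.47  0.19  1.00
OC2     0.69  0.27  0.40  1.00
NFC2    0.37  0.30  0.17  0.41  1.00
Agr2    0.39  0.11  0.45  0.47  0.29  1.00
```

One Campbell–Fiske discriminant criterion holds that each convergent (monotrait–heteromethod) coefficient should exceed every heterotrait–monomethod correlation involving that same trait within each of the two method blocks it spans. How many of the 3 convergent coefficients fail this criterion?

Each convergent coefficient versus the relevant comparison correlations:
OC (methods 1·2): 0.69 vs {0.41, 0.41, 0.47, 0.47} → pass.
NFC (methods 1·2): 0.30 vs {0.41, 0.41, 0.19, 0.29} → fail.
Agr (methods 1·2): 0.45 vs {0.47, 0.47, 0.19, 0.29} → fail.
2 of 3 fail.

2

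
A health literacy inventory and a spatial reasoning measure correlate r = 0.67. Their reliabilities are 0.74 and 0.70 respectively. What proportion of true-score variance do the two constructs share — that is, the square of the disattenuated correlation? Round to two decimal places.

Disattenuated r = 0.67 / √(0.74 × 0.70) = 0.67 / 0.7197 = 0.9309.
Shared true-score variance = 0.9309² = 0.8666 ≈ 0.87.

0.87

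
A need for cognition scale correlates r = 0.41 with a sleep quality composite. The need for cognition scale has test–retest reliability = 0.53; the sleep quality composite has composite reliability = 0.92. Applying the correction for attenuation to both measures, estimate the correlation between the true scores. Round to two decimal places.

0.59

r_true = r_obs / √(r_xx · r_yy) = 0.41 / √(0.53 × 0.92) = 0.41 / √0.4876 = 0.41 / 0.6983 ≈ 0.59.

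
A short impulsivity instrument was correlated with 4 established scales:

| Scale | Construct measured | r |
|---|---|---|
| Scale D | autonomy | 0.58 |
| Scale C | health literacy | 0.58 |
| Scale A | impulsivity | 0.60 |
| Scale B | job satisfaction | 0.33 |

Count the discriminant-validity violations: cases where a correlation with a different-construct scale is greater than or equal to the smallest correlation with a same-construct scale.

0

Convergent (same construct = impulsivity): Scale A.
Smallest convergent = 0.60. Discriminant values: 0.58, 0.58, 0.33; count ≥ 0.60 → 0.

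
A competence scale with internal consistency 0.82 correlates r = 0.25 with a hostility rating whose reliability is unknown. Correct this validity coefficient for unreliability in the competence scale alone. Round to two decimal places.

Single correction: r_c = r_obs / √r_xx = 0.25 / √0.82 = 0.25 / 0.9055 ≈ 0.28.

0.28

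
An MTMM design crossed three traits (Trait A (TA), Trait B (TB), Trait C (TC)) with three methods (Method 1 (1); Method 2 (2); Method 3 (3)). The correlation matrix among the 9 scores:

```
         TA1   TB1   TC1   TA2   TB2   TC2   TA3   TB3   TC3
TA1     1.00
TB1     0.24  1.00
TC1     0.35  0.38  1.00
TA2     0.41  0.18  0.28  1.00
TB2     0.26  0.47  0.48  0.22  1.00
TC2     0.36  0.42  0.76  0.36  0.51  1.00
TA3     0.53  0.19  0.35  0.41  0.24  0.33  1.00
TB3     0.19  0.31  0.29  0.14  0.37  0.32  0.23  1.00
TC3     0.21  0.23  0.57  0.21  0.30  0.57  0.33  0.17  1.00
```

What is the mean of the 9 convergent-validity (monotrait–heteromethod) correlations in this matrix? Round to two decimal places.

0.49

Convergent values: 0.41, 0.53, 0.41, 0.47, 0.31, 0.37, 0.76, 0.57, 0.57; mean = 4.40/9 = 0.49.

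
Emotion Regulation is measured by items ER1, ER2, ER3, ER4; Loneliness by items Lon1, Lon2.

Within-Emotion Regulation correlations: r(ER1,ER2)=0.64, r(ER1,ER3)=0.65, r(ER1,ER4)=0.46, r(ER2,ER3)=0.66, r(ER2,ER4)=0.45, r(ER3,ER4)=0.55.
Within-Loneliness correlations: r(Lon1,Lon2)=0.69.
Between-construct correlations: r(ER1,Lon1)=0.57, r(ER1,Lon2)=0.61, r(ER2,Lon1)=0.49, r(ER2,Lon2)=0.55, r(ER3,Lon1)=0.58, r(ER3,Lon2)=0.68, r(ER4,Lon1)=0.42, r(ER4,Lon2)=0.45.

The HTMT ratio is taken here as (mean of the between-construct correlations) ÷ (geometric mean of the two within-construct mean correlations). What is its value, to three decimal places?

0.868

Between-construct mean = 4.35/8 = 0.5438.
Mean within-ER = 3.41/6 = 0.5683; mean within-Lon = 0.69/1 = 0.6900.
Geometric mean = √(0.5683 × 0.6900) = 0.6262.
HTMT = 0.5438 / 0.6262 = 0.868.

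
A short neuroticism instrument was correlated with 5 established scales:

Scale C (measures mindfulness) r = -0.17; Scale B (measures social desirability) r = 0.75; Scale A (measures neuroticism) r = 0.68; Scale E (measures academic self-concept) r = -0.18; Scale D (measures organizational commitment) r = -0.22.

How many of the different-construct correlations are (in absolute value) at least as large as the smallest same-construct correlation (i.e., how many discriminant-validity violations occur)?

1

Convergent (same construct = neuroticism): Scale A.
Smallest convergent = 0.68. Discriminant |r|: 0.17, 0.75, 0.18, 0.22; count ≥ 0.68 → 1.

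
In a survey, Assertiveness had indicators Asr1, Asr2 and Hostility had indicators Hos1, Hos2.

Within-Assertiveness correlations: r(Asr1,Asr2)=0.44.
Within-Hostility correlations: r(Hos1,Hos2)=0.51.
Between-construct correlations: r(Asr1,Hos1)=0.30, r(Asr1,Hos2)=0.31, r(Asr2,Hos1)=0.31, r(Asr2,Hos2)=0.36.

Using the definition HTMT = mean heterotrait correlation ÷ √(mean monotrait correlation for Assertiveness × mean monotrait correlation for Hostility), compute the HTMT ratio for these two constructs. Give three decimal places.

Between-construct mean = 1.28/4 = 0.3200.
Mean within-Asr = 0.44/1 = 0.4400; mean within-Hos = 0.51/1 = 0.5100.
Geometric mean = √(0.4400 × 0.5100) = 0.4737.
HTMT = 0.3200 / 0.4737 = 0.676.

0.676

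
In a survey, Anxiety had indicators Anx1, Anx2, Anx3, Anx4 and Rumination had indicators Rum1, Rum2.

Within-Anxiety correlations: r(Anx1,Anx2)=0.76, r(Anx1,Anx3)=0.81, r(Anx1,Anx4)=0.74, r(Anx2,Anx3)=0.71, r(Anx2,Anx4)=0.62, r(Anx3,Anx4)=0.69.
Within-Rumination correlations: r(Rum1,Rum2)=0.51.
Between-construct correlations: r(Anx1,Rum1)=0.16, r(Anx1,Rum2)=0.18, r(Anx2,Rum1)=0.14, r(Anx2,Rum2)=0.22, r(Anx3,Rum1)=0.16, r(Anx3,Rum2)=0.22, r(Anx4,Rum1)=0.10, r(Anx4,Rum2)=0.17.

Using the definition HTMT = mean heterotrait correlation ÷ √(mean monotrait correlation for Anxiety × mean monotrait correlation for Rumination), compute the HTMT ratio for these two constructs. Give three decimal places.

0.278

Mean heterotrait r = 1.35/8 = 0.1688.
Mean within-Anx = 4.33/6 = 0.7217; mean within-Rum = 0.51/1 = 0.5100.
Geometric mean = √(0.7217 × 0.5100) = 0.6067.
HTMT = 0.1688 / 0.6067 = 0.278.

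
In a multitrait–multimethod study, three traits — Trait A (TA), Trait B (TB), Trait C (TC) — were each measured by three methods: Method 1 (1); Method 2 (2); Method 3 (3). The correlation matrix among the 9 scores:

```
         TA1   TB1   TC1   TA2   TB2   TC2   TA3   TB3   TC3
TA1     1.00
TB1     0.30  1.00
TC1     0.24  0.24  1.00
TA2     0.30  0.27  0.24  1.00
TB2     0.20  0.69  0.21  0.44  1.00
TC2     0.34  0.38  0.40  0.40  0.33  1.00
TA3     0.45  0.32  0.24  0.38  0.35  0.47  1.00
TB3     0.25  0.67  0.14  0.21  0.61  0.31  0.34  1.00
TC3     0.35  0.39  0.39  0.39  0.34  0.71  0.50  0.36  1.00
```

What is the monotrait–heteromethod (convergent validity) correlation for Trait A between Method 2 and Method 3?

Same trait (TA), different methods: r(TA2, TA3) = 0.38.

0.38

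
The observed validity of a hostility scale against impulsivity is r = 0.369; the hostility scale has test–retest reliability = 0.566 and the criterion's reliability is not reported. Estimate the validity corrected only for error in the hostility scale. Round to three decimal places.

Single correction: r_c = r_obs / √r_xx = 0.369 / √0.566 = 0.369 / 0.7523 ≈ 0.490.

0.490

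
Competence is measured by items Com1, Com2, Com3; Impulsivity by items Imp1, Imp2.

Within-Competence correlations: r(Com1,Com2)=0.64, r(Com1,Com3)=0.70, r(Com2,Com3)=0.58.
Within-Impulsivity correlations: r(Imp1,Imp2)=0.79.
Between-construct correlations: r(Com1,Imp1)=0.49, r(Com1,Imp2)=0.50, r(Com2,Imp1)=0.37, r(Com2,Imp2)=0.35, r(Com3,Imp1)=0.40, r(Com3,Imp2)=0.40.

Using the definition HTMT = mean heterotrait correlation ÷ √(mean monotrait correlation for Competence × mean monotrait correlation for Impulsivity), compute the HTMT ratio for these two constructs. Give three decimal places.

0.588

Mean heterotrait r = 2.51/6 = 0.4183.
Mean within-Com = 1.92/3 = 0.6400; mean within-Imp = 0.79/1 = 0.7900.
Geometric mean = √(0.6400 × 0.7900) = 0.7111.
HTMT = 0.4183 / 0.7111 = 0.588.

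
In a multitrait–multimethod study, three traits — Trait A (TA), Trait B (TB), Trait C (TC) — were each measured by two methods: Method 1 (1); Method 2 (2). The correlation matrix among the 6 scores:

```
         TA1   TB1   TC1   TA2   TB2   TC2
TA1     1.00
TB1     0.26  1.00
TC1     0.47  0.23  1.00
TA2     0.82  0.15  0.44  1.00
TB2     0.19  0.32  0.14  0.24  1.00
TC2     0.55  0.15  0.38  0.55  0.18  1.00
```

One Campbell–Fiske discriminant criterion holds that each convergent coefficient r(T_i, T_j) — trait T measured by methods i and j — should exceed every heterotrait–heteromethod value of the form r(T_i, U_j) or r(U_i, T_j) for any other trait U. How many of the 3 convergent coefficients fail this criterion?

1

Checking each validity diagonal entry against its comparison values:
TA (methods 1·2): 0.82 vs {0.19, 0.15, 0.55, 0.44} → pass.
TB (methods 1·2): 0.32 vs {0.15, 0.19, 0.15, 0.14} → pass.
TC (methods 1·2): 0.38 vs {0.44, 0.55, 0.14, 0.15} → fail.
1 of 3 fail.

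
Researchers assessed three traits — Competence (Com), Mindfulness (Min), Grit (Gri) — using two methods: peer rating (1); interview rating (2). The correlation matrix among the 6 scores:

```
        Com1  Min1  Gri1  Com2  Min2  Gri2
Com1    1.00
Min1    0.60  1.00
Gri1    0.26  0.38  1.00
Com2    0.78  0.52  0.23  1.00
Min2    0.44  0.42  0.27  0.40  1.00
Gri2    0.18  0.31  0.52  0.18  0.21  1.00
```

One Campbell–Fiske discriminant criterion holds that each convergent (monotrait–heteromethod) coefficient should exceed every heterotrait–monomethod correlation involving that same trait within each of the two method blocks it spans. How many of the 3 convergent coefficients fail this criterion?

1

Each convergent coefficient versus the relevant comparison correlations:
Com (methods 1·2): 0.78 vs {0.60, 0.40, 0.26, 0.18} → pass.
Min (methods 1·2): 0.42 vs {0.60, 0.40, 0.38, 0.21} → fail.
Gri (methods 1·2): 0.52 vs {0.26, 0.18, 0.38, 0.21} → pass.
1 of 3 fail.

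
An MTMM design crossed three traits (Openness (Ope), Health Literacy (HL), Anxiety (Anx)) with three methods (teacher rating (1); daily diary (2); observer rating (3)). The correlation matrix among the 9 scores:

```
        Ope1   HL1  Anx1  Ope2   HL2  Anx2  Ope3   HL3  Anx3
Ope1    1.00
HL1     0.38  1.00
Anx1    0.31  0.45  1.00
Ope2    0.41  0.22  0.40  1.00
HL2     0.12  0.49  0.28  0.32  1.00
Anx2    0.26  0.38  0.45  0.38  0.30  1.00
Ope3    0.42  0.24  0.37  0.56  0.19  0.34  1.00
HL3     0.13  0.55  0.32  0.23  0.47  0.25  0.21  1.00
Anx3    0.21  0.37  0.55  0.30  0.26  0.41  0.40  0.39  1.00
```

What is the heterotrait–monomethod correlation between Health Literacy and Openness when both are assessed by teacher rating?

Different traits, same method: r(HL1, Ope1) = 0.38.

0.38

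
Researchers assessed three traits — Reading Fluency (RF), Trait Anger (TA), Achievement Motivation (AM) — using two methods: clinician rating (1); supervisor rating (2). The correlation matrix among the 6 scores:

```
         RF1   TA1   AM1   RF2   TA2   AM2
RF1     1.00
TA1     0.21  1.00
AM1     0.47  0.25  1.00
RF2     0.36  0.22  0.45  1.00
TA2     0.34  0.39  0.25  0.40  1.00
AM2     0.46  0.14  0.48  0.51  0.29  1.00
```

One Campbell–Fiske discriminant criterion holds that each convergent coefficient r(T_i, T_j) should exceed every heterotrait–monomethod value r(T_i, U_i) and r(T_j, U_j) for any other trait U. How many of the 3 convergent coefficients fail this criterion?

3

Each convergent coefficient versus the relevant comparison correlations:
RF (methods 1·2): 0.36 vs {0.21, 0.40, 0.47, 0.51} → fail.
TA (methods 1·2): 0.39 vs {0.21, 0.40, 0.25, 0.29} → fail.
AM (methods 1·2): 0.48 vs {0.47, 0.51, 0.25, 0.29} → fail.
3 of 3 fail.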